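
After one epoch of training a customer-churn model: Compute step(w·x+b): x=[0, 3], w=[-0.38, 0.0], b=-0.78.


z = (0)·(-0.38) + (3)·(0.0) - 0.78
  = -0.78
step(z) = 0 (z<0)

0


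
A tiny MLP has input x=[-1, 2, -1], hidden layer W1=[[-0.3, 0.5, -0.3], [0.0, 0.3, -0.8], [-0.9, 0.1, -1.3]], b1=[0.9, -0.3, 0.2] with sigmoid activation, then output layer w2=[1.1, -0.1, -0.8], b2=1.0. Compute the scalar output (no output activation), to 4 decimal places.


z1[0] = (-0.3)·(-1) + (0.5)·(2) + (-0.3)·(-1) + 0.9 = 2.5
z1[1] = (0.0)·(-1) + (0.3)·(2) + (-0.8)·(-1) - 0.3 = 1.1
z1[2] = (-0.9)·(-1) + (0.1)·(2) + (-1.3)·(-1) + 0.2 = 2.6
h = sigmoid(z1) = [0.9241, 0.7503, 0.9309]
output = (1.1)·(0.9241) + (-0.1)·(0.7503) + (-0.8)·(0.9309) + 1.0 = 1.1968

1.1968


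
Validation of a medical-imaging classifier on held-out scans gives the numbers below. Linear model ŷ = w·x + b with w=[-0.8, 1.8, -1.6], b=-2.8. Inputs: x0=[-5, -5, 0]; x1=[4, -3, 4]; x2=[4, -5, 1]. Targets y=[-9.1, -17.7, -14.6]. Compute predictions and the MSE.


ŷ0 = (-0.8)·(-5) + (1.8)·(-5) + (-1.6)·(0) - 2.8 = -7.8
ŷ1 = (-0.8)·(4) + (1.8)·(-3) + (-1.6)·(4) - 2.8 = -17.8
ŷ2 = (-0.8)·(4) + (1.8)·(-5) + (-1.6)·(1) - 2.8 = -16.6
errors² = [1.69, 0.01, 4.0]
MSE = 5.7000/3 = 1.9

1.9


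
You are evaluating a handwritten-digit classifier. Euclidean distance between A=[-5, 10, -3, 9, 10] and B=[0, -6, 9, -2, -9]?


d = √((-5-0)² + (10+ 6)² + (-3-9)² + (9+ 2)² + (10+ 9)²)
  = √(25 + 256 + 144 + 121 + 361)
  = √907 = 30.1164

30.1164


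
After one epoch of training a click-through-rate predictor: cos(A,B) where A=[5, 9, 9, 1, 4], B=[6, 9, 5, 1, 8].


A·B = 5·6 + 9·9 + 9·5 + 1·1 + 4·8 = 189
‖A‖ = √204 = 14.2829, ‖B‖ = √207 = 14.3875
cos = 189/(√204·√207) = 189/√42228 = 0.9197

0.9197


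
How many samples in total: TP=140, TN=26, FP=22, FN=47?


Total = TP + TN + FP + FN
= 140 + 26 + 22 + 47
= 235
(Predicted positive: 162, predicted negative: 73)

235


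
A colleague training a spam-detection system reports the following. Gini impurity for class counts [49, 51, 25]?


Probabilities: [49/125, 51/125, 25/125] ≈ [0.392, 0.408, 0.2]
Σpᵢ² = (2401 + 2601 + 625)/125² = 5627/15625
Gini = 1 - Σpᵢ² = 1 - 5627/15625 = 0.6399

0.6399


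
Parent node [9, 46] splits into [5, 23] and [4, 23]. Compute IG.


Parent = [9, 46], H_parent = 0.6429
H_left = 0.6769 (n=28), H_right = 0.6052 (n=27)
H_children = (28/55)·0.6769 + (27/55)·0.6052 = 0.6417
IG = 0.6429 - 0.6417 = 0.0012

0.0012


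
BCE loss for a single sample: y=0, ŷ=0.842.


BCE = -[y·ln(p) + (1-y)·ln(1-p)]
= -0 - 1·ln(1-0.842)
= -ln(0.158) = 1.8452

1.8452


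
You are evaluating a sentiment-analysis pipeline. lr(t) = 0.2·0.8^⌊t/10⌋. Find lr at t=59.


n_drops = ⌊59/10⌋ = 5
lr = 0.2·0.8^5 = 0.2·0.32768 = 0.065536

0.065536


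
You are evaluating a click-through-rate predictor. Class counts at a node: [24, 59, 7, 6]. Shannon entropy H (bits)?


Probabilities: [24/96, 59/96, 7/96, 6/96] ≈ [0.25, 0.6146, 0.0729, 0.0625]
H = -((24/96)·log₂(24/96) + (59/96)·log₂(59/96) + (7/96)·log₂(7/96) + (6/96)·log₂(6/96))
  = 1.4571 bits

1.4571 bits


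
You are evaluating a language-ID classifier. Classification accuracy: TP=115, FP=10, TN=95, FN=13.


Accuracy = (TP+TN)/(TP+TN+FP+FN)
= (115+95)/(233)
= 210/233 = 90.13%

90.13%


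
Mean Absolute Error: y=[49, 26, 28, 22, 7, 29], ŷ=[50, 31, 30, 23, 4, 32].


Absolute errors: |49-50|=1, |26-31|=5, |28-30|=2, |22-23|=1, |7-4|=3, |29-32|=3
Sum = 15
MAE = 15/6 = 5/2

5/2


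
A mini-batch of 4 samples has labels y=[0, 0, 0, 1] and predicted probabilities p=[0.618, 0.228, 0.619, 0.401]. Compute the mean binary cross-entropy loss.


L[0] = -ln(1-0.618) = -ln(0.382) = 0.9623
L[1] = -ln(1-0.228) = -ln(0.772) = 0.2588
L[2] = -ln(1-0.619) = -ln(0.381) = 0.965
L[3] = -ln(0.401) = 0.9138
mean = (0.9623 + 0.2588 + 0.965 + 0.9138)/4 = 0.775

0.775


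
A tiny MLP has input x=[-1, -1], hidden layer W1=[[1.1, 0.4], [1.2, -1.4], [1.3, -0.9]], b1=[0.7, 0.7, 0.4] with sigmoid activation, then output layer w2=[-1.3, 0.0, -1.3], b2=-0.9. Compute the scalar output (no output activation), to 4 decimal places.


z1[0] = (1.1)·(-1) + (0.4)·(-1) + 0.7 = -0.8
z1[1] = (1.2)·(-1) + (-1.4)·(-1) + 0.7 = 0.9
z1[2] = (1.3)·(-1) + (-0.9)·(-1) + 0.4 = 0.0
h = sigmoid(z1) = [0.31, 0.7109, 0.5]
output = (-1.3)·(0.31) + (0.0)·(0.7109) + (-1.3)·(0.5) - 0.9 = -1.953

-1.953


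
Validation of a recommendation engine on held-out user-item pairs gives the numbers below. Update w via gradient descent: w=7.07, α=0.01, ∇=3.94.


w_new = w - α·∇
= 7.07 - 0.01·3.94
= 7.07 - 0.0394
= 7.0306

7.0306


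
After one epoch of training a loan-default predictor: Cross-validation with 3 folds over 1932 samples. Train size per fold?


Fold size = 1932/3 = 644
Training per fold = 1932 - 644 = 1288

1288


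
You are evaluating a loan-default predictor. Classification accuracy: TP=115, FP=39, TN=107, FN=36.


Accuracy = (TP+TN)/(TP+TN+FP+FN)
= (115+107)/(297)
= 222/297 = 74.75%

74.75%


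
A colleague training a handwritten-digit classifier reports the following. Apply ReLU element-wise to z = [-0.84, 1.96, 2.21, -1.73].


ReLU(-0.84) = max(0, -0.84) = 0.0
ReLU(1.96) = max(0, 1.96) = 1.96
ReLU(2.21) = max(0, 2.21) = 2.21
ReLU(-1.73) = max(0, -1.73) = 0.0
result = [0.0, 1.96, 2.21, 0.0]

[0.0, 1.96, 2.21, 0.0]


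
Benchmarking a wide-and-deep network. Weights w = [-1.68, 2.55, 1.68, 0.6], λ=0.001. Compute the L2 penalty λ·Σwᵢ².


‖w‖₂² = (-1.68)² + (2.55)² + (1.68)² + (0.6)²
     = 2.8224 + 6.5025 + 2.8224 + 0.36
     = 12.5073
λ·‖w‖₂² = 0.001·12.5073 = 0.012507

0.012507


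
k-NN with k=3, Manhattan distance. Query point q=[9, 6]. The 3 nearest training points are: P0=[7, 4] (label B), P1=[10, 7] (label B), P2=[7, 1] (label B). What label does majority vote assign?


d(q,P0) = 4  (label B)
d(q,P1) = 2  (label B)
d(q,P2) = 7  (label B)
Votes: A=0, B=3
Majority → B

B


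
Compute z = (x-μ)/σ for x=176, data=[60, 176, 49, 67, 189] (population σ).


μ = 108.2, σ = 61.075
z = (176 - 108.2)/61.075 = 1.1101

1.1101


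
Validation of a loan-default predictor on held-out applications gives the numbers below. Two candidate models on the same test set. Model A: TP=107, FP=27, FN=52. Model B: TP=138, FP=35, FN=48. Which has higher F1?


Model A: P=107/134=0.7985, R=107/159=0.673, F1=2PR/(P+R)=2TP/(2TP+FP+FN)=214/293=0.7304
Model B: P=138/173=0.7977, R=138/186=0.7419, F1=2PR/(P+R)=2TP/(2TP+FP+FN)=276/359=0.7688
0.7304 < 0.7688 → Model B

Model B


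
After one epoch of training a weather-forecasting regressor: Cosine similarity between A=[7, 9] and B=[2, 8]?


A·B = 7·2 + 9·8 = 86
‖A‖ = √130 = 11.4018, ‖B‖ = √68 = 8.2462
cos = 86/(√130·√68) = 86/√8840 = 0.9147

0.9147


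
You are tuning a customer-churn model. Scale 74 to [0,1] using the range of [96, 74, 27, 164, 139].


min=27, max=164
(74-27)/(164-27) = 47/137 = 0.3431

0.3431


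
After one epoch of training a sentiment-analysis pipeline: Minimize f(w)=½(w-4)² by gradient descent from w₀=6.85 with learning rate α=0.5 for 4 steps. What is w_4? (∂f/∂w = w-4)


step 1: grad = 6.85-4 = 2.85; w = 6.85 - 0.5·(2.85) = 5.425
step 2: grad = 5.425-4 = 1.425; w = 5.425 - 0.5·(1.425) = 4.7125
step 3: grad = 4.7125-4 = 0.7125; w = 4.7125 - 0.5·(0.7125) = 4.35625
step 4: grad = 4.35625-4 = 0.35625; w = 4.35625 - 0.5·(0.35625) = 4.178125

4.178125


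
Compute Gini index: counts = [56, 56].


Probabilities: [56/112, 56/112] ≈ [0.5, 0.5]
Σpᵢ² = (3136 + 3136)/112² = 6272/12544
Gini = 1 - Σpᵢ² = 1 - 6272/12544 = 0.5

0.5


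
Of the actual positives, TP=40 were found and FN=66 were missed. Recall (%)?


Recall = TP/(TP+FN)
= 40/(40+66)
= 40/106 = 37.74%

37.74%


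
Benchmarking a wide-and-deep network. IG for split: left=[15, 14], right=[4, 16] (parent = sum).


Parent = [19, 30], H_parent = 0.9633
H_left = 0.9991 (n=29), H_right = 0.7219 (n=20)
H_children = (29/49)·0.9991 + (20/49)·0.7219 = 0.886
IG = 0.9633 - 0.886 = 0.0773

0.0773


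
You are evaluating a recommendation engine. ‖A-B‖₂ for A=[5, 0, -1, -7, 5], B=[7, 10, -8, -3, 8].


d = √((5-7)² + (0-10)² + (-1+ 8)² + (-7+ 3)² + (5-8)²)
  = √(4 + 100 + 49 + 16 + 9)
  = √178 = 13.3417

13.3417


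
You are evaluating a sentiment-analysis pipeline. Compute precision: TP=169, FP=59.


Precision = TP/(TP+FP)
= 169/(169+59)
= 169/228 = 74.12%

74.12%


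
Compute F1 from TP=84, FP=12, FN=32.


Precision = 84/96 = 0.875
Recall = 84/116 = 0.7241
F1 = 2·P·R/(P+R) = 2·TP/(2·TP+FP+FN) = 168/(168+12+32) = 168/212 = 0.7925

0.7925


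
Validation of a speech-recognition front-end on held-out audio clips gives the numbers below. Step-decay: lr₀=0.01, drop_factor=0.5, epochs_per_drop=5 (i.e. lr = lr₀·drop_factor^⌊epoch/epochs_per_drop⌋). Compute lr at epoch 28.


n_drops = ⌊28/5⌋ = 5
lr = 0.01·0.5^5 = 0.01·0.03125 = 0.0003125

0.0003125


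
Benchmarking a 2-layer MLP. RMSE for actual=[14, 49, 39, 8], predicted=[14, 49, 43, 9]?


MSE = 17/4 = 4.25
RMSE = √(17/4) = 2.0616

2.0616


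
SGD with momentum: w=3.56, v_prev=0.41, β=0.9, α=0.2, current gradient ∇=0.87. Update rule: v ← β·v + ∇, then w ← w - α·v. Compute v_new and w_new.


v_new = 0.9·0.41 + 0.87 = 0.369 + 0.87 = 1.239
w_new = 3.56 - 0.2·1.239 = 3.56 - 0.2478 = 3.3122

v_new=1.239, w_new=3.3122


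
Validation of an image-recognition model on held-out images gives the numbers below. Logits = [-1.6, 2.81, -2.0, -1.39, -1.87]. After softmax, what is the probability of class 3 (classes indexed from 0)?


Exponentials: e^-1.6=0.2019, e^2.81=16.6099, e^-2.0=0.1353, e^-1.39=0.2491, e^-1.87=0.1541
Sum = 17.3503
Softmax = [0.0116, 0.9573, 0.0078, 0.0144, 0.0089]
p[3] = 0.2491/17.3503 = 0.0144

0.0144


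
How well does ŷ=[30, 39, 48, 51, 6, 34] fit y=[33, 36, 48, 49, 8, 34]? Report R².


ȳ = 34.6667
SS_res = Σ(y-ŷ)² = 26
SS_tot = Σ(y-ȳ)² = 1099.33
R² = 1 - SS_res/SS_tot = 1 - 0.0237 = 0.9763

0.9763


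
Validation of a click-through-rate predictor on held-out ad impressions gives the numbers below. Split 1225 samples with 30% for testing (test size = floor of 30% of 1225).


Test = ⌊1225·30/100⌋ = 367
Train = 1225 - 367 = 858

Train: 858, Test: 367


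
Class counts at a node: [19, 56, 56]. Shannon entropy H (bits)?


Probabilities: [19/131, 56/131, 56/131] ≈ [0.145, 0.4275, 0.4275]
H = -((19/131)·log₂(19/131) + (56/131)·log₂(56/131) + (56/131)·log₂(56/131))
  = 1.4522 bits

1.4522 bits


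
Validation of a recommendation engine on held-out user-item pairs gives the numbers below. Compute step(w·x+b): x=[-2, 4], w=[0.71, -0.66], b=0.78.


z = (-2)·(0.71) + (4)·(-0.66) + 0.78
  = -3.28
step(z) = 0 (z<0)

0


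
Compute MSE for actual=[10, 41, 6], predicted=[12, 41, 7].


Squared errors: (10-12)²=4, (41-41)²=0, (6-7)²=1
Sum = 5
MSE = 5/3 = 5/3

5/3


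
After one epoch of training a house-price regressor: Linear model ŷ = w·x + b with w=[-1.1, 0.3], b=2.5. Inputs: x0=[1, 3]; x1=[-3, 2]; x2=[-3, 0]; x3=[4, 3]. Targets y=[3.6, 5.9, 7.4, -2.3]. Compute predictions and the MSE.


ŷ0 = (-1.1)·(1) + (0.3)·(3) + 2.5 = 2.3
ŷ1 = (-1.1)·(-3) + (0.3)·(2) + 2.5 = 6.4
ŷ2 = (-1.1)·(-3) + (0.3)·(0) + 2.5 = 5.8
ŷ3 = (-1.1)·(4) + (0.3)·(3) + 2.5 = -1.0
errors² = [1.69, 0.25, 2.56, 1.69]
MSE = 6.1900/4 = 1.5475

1.5475


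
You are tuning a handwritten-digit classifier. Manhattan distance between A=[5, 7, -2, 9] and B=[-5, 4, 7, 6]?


d = |5+ 5| + |7-4| + |-2-7| + |9-6|
  = 10 + 3 + 9 + 3
  = 25

25


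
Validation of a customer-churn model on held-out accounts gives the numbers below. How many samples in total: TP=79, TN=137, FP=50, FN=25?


Total = TP + TN + FP + FN
= 79 + 137 + 50 + 25
= 291
(Predicted positive: 129, predicted negative: 162)

291


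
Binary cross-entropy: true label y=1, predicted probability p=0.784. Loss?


BCE = -[y·ln(p) + (1-y)·ln(1-p)]
= -1·ln(0.784) - 0
= -ln(0.784) = 0.2433

0.2433


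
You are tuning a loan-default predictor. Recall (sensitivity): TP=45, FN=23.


Recall = TP/(TP+FN)
= 45/(45+23)
= 45/68 = 66.18%

66.18%


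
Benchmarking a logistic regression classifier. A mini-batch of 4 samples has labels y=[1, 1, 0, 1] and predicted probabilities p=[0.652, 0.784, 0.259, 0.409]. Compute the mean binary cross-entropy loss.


L[0] = -ln(0.652) = 0.4277
L[1] = -ln(0.784) = 0.2433
L[2] = -ln(1-0.259) = -ln(0.741) = 0.2998
L[3] = -ln(0.409) = 0.894
mean = (0.4277 + 0.2433 + 0.2998 + 0.894)/4 = 0.4662

0.4662


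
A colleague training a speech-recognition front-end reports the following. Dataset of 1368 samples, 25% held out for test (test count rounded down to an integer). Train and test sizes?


Test = ⌊1368·25/100⌋ = 342
Train = 1368 - 342 = 1026

Train: 1026, Test: 342


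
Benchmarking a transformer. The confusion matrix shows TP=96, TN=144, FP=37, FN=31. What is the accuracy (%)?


Accuracy = (TP+TN)/(TP+TN+FP+FN)
= (96+144)/(308)
= 240/308 = 77.92%

77.92%


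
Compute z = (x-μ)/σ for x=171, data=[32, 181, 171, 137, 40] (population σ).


μ = 112.2, σ = 63.9544
z = (171 - 112.2)/63.9544 = 0.9194

0.9194


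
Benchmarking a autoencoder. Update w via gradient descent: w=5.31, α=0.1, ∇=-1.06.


w_new = w - α·∇
= 5.31 - 0.1·-1.06
= 5.31 + 0.106
= 5.416

5.416


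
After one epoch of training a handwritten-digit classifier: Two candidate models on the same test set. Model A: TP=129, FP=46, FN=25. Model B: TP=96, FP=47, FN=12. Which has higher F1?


Model A: P=129/175=0.7371, R=129/154=0.8377, F1=2PR/(P+R)=2TP/(2TP+FP+FN)=258/329=0.7842
Model B: P=96/143=0.6713, R=96/108=0.8889, F1=2PR/(P+R)=2TP/(2TP+FP+FN)=192/251=0.7649
0.7842 > 0.7649 → Model A

Model A


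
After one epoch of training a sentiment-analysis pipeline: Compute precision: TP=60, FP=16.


Precision = TP/(TP+FP)
= 60/(60+16)
= 60/76 = 78.95%

78.95%


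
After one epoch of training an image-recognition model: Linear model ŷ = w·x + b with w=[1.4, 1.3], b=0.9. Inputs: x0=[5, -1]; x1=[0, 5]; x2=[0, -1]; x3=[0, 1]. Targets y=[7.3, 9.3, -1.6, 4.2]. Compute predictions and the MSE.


ŷ0 = (1.4)·(5) + (1.3)·(-1) + 0.9 = 6.6
ŷ1 = (1.4)·(0) + (1.3)·(5) + 0.9 = 7.4
ŷ2 = (1.4)·(0) + (1.3)·(-1) + 0.9 = -0.4
ŷ3 = (1.4)·(0) + (1.3)·(1) + 0.9 = 2.2
errors² = [0.49, 3.61, 1.44, 4.0]
MSE = 9.5400/4 = 2.385

2.385


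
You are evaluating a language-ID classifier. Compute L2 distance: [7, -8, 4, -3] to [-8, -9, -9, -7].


d = √((7+ 8)² + (-8+ 9)² + (4+ 9)² + (-3+ 7)²)
  = √(225 + 1 + 169 + 16)
  = √411 = 20.2731

20.2731


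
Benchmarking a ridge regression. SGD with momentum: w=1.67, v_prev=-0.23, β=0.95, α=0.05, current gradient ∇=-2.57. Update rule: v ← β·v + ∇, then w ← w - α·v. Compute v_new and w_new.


v_new = 0.95·-0.23 - 2.57 = -0.2185 - 2.57 = -2.7885
w_new = 1.67 - 0.05·-2.7885 = 1.67 + 0.139425 = 1.809425

v_new=-2.7885, w_new=1.809425


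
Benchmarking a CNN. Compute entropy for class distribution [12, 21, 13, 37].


Probabilities: [12/83, 21/83, 13/83, 37/83] ≈ [0.1446, 0.253, 0.1566, 0.4458]
H = -((12/83)·log₂(12/83) + (21/83)·log₂(21/83) + (13/83)·log₂(13/83) + (37/83)·log₂(37/83))
  = 1.8435 bits

1.8435 bits


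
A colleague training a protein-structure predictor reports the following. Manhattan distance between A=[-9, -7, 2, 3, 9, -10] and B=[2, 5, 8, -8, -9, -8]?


d = |-9-2| + |-7-5| + |2-8| + |3+ 8| + |9+ 9| + |-10+ 8|
  = 11 + 12 + 6 + 11 + 18 + 2
  = 60

60


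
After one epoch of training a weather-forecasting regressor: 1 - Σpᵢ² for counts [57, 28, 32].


Probabilities: [57/117, 28/117, 32/117] ≈ [0.4872, 0.2393, 0.2735]
Σpᵢ² = (3249 + 784 + 1024)/117² = 5057/13689
Gini = 1 - Σpᵢ² = 1 - 5057/13689 = 0.6306

0.6306


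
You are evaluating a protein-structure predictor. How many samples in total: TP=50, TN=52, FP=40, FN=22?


Total = TP + TN + FP + FN
= 50 + 52 + 40 + 22
= 164
(Predicted positive: 90, predicted negative: 74)

164


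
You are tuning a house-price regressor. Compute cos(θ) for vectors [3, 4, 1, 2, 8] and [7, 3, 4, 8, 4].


A·B = 3·7 + 4·3 + 1·4 + 2·8 + 8·4 = 85
‖A‖ = √94 = 9.6954, ‖B‖ = √154 = 12.4097
cos = 85/(√94·√154) = 85/√14476 = 0.7065

0.7065


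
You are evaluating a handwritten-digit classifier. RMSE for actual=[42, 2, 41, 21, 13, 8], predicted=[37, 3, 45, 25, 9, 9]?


MSE = 75/6 = 12.5
RMSE = √(75/6) = 3.5355

3.5355


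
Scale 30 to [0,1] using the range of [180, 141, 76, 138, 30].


min=30, max=180
(30-30)/(180-30) = 0/150 = 0.0

0.0


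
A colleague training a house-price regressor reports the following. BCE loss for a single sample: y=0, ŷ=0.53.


BCE = -[y·ln(p) + (1-y)·ln(1-p)]
= -0 - 1·ln(1-0.53)
= -ln(0.47) = 0.755

0.755


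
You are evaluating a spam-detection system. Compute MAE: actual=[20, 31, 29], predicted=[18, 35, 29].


Absolute errors: |20-18|=2, |31-35|=4, |29-29|=0
Sum = 6
MAE = 6/3 = 2

2


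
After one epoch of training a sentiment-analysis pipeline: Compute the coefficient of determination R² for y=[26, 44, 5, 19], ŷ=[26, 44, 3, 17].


ȳ = 23.5
SS_res = Σ(y-ŷ)² = 8
SS_tot = Σ(y-ȳ)² = 789
R² = 1 - SS_res/SS_tot = 1 - 0.0101 = 0.9899

0.9899


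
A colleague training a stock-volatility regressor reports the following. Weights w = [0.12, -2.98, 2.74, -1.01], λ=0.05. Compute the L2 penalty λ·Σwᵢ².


‖w‖₂² = (0.12)² + (-2.98)² + (2.74)² + (-1.01)²
     = 0.0144 + 8.8804 + 7.5076 + 1.0201
     = 17.4225
λ·‖w‖₂² = 0.05·17.4225 = 0.871125

0.871125


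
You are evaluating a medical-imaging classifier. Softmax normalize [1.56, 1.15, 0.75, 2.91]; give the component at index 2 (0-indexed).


Exponentials: e^1.56=4.7588, e^1.15=3.1582, e^0.75=2.117, e^2.91=18.3568
Sum = 28.3908
Softmax = [0.1676, 0.1112, 0.0746, 0.6466]
p[2] = 2.117/28.3908 = 0.0746

0.0746


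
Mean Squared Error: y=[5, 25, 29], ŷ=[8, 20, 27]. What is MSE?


Squared errors: (5-8)²=9, (25-20)²=25, (29-27)²=4
Sum = 38
MSE = 38/3 = 38/3

38/3


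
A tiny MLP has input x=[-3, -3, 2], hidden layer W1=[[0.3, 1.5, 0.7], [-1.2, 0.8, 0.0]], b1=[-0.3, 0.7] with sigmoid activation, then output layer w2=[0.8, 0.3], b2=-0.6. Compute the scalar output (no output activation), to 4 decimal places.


z1[0] = (0.3)·(-3) + (1.5)·(-3) + (0.7)·(2) - 0.3 = -4.3
z1[1] = (-1.2)·(-3) + (0.8)·(-3) + (0.0)·(2) + 0.7 = 1.9
h = sigmoid(z1) = [0.0134, 0.8699]
output = (0.8)·(0.0134) + (0.3)·(0.8699) - 0.6 = -0.3283

-0.3283


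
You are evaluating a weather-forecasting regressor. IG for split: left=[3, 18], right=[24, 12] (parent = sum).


Parent = [27, 30], H_parent = 0.998
H_left = 0.5917 (n=21), H_right = 0.9183 (n=36)
H_children = (21/57)·0.5917 + (36/57)·0.9183 = 0.798
IG = 0.998 - 0.798 = 0.2

0.2


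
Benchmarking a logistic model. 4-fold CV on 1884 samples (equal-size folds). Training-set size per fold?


Fold size = 1884/4 = 471
Training per fold = 1884 - 471 = 1413

1413


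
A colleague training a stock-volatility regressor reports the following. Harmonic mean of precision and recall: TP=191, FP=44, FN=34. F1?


Precision = 191/235 = 0.8128
Recall = 191/225 = 0.8489
F1 = 2·P·R/(P+R) = 2·TP/(2·TP+FP+FN) = 382/(382+44+34) = 382/460 = 0.8304

0.8304


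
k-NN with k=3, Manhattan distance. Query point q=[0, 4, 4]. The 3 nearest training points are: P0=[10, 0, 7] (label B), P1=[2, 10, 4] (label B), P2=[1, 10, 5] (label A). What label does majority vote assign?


d(q,P0) = 17  (label B)
d(q,P1) = 8  (label B)
d(q,P2) = 8  (label A)
Votes: A=1, B=2
Majority → B

B


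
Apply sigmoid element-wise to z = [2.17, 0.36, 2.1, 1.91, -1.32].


σ(2.17) = 1/(1+e^-2.17) = 0.8975
σ(0.36) = 1/(1+e^-0.36) = 0.589
σ(2.1) = 1/(1+e^-2.1) = 0.8909
σ(1.91) = 1/(1+e^-1.91) = 0.871
σ(-1.32) = 1/(1+e^1.32) = 0.2108
result = [0.8975, 0.589, 0.8909, 0.871, 0.2108]

[0.8975, 0.589, 0.8909, 0.871, 0.2108]


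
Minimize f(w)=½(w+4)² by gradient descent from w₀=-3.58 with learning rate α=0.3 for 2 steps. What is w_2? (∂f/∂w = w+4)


step 1: grad = -3.58+4 = 0.42; w = -3.58 - 0.3·(0.42) = -3.706
step 2: grad = -3.706+4 = 0.294; w = -3.706 - 0.3·(0.294) = -3.7942

-3.7942


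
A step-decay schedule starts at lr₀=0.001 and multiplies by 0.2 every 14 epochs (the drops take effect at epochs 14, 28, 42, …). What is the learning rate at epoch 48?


n_drops = ⌊48/14⌋ = 3
lr = 0.001·0.2^3 = 0.001·0.008 = 0.000008

0.000008


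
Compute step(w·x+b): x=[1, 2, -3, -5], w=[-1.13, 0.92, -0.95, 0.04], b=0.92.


z = (1)·(-1.13) + (2)·(0.92) + (-3)·(-0.95) + (-5)·(0.04) + 0.92
  = 4.28
step(z) = 1 (z≥0)

1


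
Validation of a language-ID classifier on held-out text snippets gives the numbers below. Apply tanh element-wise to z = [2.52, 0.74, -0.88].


tanh(2.52) = 0.9871
tanh(0.74) = 0.6291
tanh(-0.88) = -0.7064
result = [0.9871, 0.6291, -0.7064]

[0.9871, 0.6291, -0.7064]


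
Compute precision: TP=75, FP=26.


Precision = TP/(TP+FP)
= 75/(75+26)
= 75/101 = 74.26%

74.26%


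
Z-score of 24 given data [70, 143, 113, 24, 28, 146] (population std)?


μ = 87.3333, σ = 50.0522
z = (24 - 87.3333)/50.0522 = -1.2653

-1.2653


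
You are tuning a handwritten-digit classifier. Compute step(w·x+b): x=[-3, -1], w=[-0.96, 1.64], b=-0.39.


z = (-3)·(-0.96) + (-1)·(1.64) - 0.39
  = 0.85
step(z) = 1 (z≥0)

1


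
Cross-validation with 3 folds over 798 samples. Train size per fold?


Fold size = 798/3 = 266
Training per fold = 798 - 266 = 532

532


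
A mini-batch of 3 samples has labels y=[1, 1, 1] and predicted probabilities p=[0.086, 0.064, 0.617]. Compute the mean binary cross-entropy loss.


L[0] = -ln(0.086) = 2.4534
L[1] = -ln(0.064) = 2.7489
L[2] = -ln(0.617) = 0.4829
mean = (2.4534 + 2.7489 + 0.4829)/3 = 1.8951

1.8951


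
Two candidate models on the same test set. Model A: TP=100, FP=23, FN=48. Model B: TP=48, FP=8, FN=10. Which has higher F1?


Model A: P=100/123=0.813, R=100/148=0.6757, F1=2PR/(P+R)=2TP/(2TP+FP+FN)=200/271=0.738
Model B: P=48/56=0.8571, R=48/58=0.8276, F1=2PR/(P+R)=2TP/(2TP+FP+FN)=96/114=0.8421
0.738 < 0.8421 → Model B

Model B


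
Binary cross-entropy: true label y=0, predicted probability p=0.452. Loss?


BCE = -[y·ln(p) + (1-y)·ln(1-p)]
= -0 - 1·ln(1-0.452)
= -ln(0.548) = 0.6015

0.6015


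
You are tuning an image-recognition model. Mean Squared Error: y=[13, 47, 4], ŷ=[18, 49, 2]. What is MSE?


Squared errors: (13-18)²=25, (47-49)²=4, (4-2)²=4
Sum = 33
MSE = 33/3 = 11

11


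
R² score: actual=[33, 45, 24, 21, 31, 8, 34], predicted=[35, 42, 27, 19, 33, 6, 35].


ȳ = 28
SS_res = Σ(y-ŷ)² = 35
SS_tot = Σ(y-ȳ)² = 824
R² = 1 - SS_res/SS_tot = 1 - 0.0425 = 0.9575

0.9575


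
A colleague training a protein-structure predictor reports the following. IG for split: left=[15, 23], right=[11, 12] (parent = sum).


Parent = [26, 35], H_parent = 0.9842
H_left = 0.9678 (n=38), H_right = 0.9986 (n=23)
H_children = (38/61)·0.9678 + (23/61)·0.9986 = 0.9794
IG = 0.9842 - 0.9794 = 0.0048

0.0048


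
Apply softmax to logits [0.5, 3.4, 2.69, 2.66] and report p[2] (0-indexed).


Exponentials: e^0.5=1.6487, e^3.4=29.9641, e^2.69=14.7317, e^2.66=14.2963
Sum = 60.6408
Softmax = [0.0272, 0.4941, 0.2429, 0.2358]
p[2] = 14.7317/60.6408 = 0.2429

0.2429


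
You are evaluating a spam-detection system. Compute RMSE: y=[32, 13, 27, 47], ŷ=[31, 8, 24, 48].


MSE = 36/4 = 9
RMSE = √(36/4) = 3.0

3.0


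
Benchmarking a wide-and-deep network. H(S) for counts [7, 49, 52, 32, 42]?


Probabilities: [7/182, 49/182, 52/182, 32/182, 42/182] ≈ [0.0385, 0.2692, 0.2857, 0.1758, 0.2308]
H = -((7/182)·log₂(7/182) + (49/182)·log₂(49/182) + (52/182)·log₂(52/182) + (32/182)·log₂(32/182) + (42/182)·log₂(42/182))
  = 2.136 bits

2.136 bits


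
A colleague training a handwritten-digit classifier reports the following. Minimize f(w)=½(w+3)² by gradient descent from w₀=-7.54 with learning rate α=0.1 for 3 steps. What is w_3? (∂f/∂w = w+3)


step 1: grad = -7.54+3 = -4.54; w = -7.54 - 0.1·(-4.54) = -7.086
step 2: grad = -7.086+3 = -4.086; w = -7.086 - 0.1·(-4.086) = -6.6774
step 3: grad = -6.6774+3 = -3.6774; w = -6.6774 - 0.1·(-3.6774) = -6.30966

-6.30966


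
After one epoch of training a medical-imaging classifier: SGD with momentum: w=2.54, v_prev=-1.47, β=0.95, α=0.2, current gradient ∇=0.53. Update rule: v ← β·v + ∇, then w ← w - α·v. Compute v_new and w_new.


v_new = 0.95·-1.47 + 0.53 = -1.3965 + 0.53 = -0.8665
w_new = 2.54 - 0.2·-0.8665 = 2.54 + 0.1733 = 2.7133

v_new=-0.8665, w_new=2.7133


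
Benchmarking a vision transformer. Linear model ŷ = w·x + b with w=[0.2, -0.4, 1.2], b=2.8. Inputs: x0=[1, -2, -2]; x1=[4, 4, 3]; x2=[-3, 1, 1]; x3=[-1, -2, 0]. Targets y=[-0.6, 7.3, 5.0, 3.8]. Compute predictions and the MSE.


ŷ0 = (0.2)·(1) + (-0.4)·(-2) + (1.2)·(-2) + 2.8 = 1.4
ŷ1 = (0.2)·(4) + (-0.4)·(4) + (1.2)·(3) + 2.8 = 5.6
ŷ2 = (0.2)·(-3) + (-0.4)·(1) + (1.2)·(1) + 2.8 = 3.0
ŷ3 = (0.2)·(-1) + (-0.4)·(-2) + (1.2)·(0) + 2.8 = 3.4
errors² = [4.0, 2.89, 4.0, 0.16]
MSE = 11.0500/4 = 2.7625

2.7625


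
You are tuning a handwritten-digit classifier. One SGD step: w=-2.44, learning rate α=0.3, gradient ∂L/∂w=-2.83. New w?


w_new = w - α·∇
= -2.44 - 0.3·-2.83
= -2.44 + 0.849
= -1.591

-1.591


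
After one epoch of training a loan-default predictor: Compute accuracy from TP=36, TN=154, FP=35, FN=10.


Accuracy = (TP+TN)/(TP+TN+FP+FN)
= (36+154)/(235)
= 190/235 = 80.85%

80.85%


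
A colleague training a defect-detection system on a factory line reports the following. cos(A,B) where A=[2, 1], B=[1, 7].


A·B = 2·1 + 1·7 = 9
‖A‖ = √5 = 2.2361, ‖B‖ = √50 = 7.0711
cos = 9/(√5·√50) = 9/√250 = 0.5692

0.5692


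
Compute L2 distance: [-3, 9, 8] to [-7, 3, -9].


d = √((-3+ 7)² + (9-3)² + (8+ 9)²)
  = √(16 + 36 + 289)
  = √341 = 18.4662

18.4662


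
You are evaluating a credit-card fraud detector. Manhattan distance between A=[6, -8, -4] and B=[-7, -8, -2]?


d = |6+ 7| + |-8+ 8| + |-4+ 2|
  = 13 + 0 + 2
  = 15

15


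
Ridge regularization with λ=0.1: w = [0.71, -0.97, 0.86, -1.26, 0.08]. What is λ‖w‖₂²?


‖w‖₂² = (0.71)² + (-0.97)² + (0.86)² + (-1.26)² + (0.08)²
     = 0.5041 + 0.9409 + 0.7396 + 1.5876 + 0.0064
     = 3.7786
λ·‖w‖₂² = 0.1·3.7786 = 0.37786

0.37786


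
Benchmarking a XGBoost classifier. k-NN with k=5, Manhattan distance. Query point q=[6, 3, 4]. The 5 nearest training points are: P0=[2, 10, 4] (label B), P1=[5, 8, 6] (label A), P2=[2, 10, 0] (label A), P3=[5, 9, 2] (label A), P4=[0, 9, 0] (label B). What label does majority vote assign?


d(q,P0) = 11  (label B)
d(q,P1) = 8  (label A)
d(q,P2) = 15  (label A)
d(q,P3) = 9  (label A)
d(q,P4) = 16  (label B)
Votes: A=3, B=2
Majority → A

A


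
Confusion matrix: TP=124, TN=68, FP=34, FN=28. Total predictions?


Total = TP + TN + FP + FN
= 124 + 68 + 34 + 28
= 254
(Predicted positive: 158, predicted negative: 96)

254


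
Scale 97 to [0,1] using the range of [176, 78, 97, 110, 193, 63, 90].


min=63, max=193
(97-63)/(193-63) = 34/130 = 0.2615

0.2615


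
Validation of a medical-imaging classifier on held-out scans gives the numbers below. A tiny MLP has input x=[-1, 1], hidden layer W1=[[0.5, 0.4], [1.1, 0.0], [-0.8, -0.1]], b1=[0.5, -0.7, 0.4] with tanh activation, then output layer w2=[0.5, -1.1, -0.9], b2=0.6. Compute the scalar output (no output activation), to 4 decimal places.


z1[0] = (0.5)·(-1) + (0.4)·(1) + 0.5 = 0.4
z1[1] = (1.1)·(-1) + (0.0)·(1) - 0.7 = -1.8
z1[2] = (-0.8)·(-1) + (-0.1)·(1) + 0.4 = 1.1
h = tanh(z1) = [0.3799, -0.9468, 0.8005]
output = (0.5)·(0.3799) + (-1.1)·(-0.9468) + (-0.9)·(0.8005) + 0.6 = 1.111

1.111


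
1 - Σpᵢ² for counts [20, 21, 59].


Probabilities: [20/100, 21/100, 59/100] ≈ [0.2, 0.21, 0.59]
Σpᵢ² = (400 + 441 + 3481)/100² = 4322/10000
Gini = 1 - Σpᵢ² = 1 - 4322/10000 = 0.5678

0.5678


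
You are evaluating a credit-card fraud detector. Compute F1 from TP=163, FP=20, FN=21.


Precision = 163/183 = 0.8907
Recall = 163/184 = 0.8859
F1 = 2·P·R/(P+R) = 2·TP/(2·TP+FP+FN) = 326/(326+20+21) = 326/367 = 0.8883

0.8883


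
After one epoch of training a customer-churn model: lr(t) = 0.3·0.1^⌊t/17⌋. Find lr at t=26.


n_drops = ⌊26/17⌋ = 1
lr = 0.3·0.1^1 = 0.3·0.1 = 0.03

0.03


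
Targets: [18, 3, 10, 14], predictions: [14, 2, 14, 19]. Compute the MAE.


Absolute errors: |18-14|=4, |3-2|=1, |10-14|=4, |14-19|=5
Sum = 14
MAE = 14/4 = 7/2

7/2


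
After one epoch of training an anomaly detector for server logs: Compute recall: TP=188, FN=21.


Recall = TP/(TP+FN)
= 188/(188+21)
= 188/209 = 89.95%

89.95%


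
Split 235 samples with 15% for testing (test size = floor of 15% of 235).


Test = ⌊235·15/100⌋ = 35
Train = 235 - 35 = 200

Train: 200, Test: 35


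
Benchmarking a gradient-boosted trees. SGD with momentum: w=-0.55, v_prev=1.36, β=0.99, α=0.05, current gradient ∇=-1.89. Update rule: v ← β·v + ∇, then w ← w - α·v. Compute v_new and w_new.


v_new = 0.99·1.36 - 1.89 = 1.3464 - 1.89 = -0.5436
w_new = -0.55 - 0.05·-0.5436 = -0.55 + 0.02718 = -0.52282

v_new=-0.5436, w_new=-0.52282


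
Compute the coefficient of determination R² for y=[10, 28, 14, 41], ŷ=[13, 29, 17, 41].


ȳ = 23.25
SS_res = Σ(y-ŷ)² = 19
SS_tot = Σ(y-ȳ)² = 598.75
R² = 1 - SS_res/SS_tot = 1 - 0.0317 = 0.9683

0.9683


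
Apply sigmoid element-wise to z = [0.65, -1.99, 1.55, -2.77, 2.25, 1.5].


σ(0.65) = 1/(1+e^-0.65) = 0.657
σ(-1.99) = 1/(1+e^1.99) = 0.1203
σ(1.55) = 1/(1+e^-1.55) = 0.8249
σ(-2.77) = 1/(1+e^2.77) = 0.059
σ(2.25) = 1/(1+e^-2.25) = 0.9047
σ(1.5) = 1/(1+e^-1.5) = 0.8176
result = [0.657, 0.1203, 0.8249, 0.059, 0.9047, 0.8176]

[0.657, 0.1203, 0.8249, 0.059, 0.9047, 0.8176]


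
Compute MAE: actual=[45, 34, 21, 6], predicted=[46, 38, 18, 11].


Absolute errors: |45-46|=1, |34-38|=4, |21-18|=3, |6-11|=5
Sum = 13
MAE = 13/4 = 13/4

13/4


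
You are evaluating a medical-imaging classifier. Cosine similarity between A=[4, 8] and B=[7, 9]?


A·B = 4·7 + 8·9 = 100
‖A‖ = √80 = 8.9443, ‖B‖ = √130 = 11.4018
cos = 100/(√80·√130) = 100/√10400 = 0.9806

0.9806


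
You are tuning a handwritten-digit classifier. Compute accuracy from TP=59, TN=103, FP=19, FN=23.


Accuracy = (TP+TN)/(TP+TN+FP+FN)
= (59+103)/(204)
= 162/204 = 79.41%

79.41%


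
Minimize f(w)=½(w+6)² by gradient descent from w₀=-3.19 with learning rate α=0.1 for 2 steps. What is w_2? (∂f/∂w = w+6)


step 1: grad = -3.19+6 = 2.81; w = -3.19 - 0.1·(2.81) = -3.471
step 2: grad = -3.471+6 = 2.529; w = -3.471 - 0.1·(2.529) = -3.7239

-3.7239


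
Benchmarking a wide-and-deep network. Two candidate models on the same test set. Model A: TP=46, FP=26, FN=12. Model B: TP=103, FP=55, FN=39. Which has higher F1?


Model A: P=46/72=0.6389, R=46/58=0.7931, F1=2PR/(P+R)=2TP/(2TP+FP+FN)=92/130=0.7077
Model B: P=103/158=0.6519, R=103/142=0.7254, F1=2PR/(P+R)=2TP/(2TP+FP+FN)=206/300=0.6867
0.7077 > 0.6867 → Model A

Model A


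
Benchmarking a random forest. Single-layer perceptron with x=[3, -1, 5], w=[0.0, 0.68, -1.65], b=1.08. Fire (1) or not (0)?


z = (3)·(0.0) + (-1)·(0.68) + (5)·(-1.65) + 1.08
  = -7.85
step(z) = 0 (z<0)

0


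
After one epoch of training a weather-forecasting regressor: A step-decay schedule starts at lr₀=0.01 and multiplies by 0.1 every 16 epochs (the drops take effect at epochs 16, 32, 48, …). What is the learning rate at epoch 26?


n_drops = ⌊26/16⌋ = 1
lr = 0.01·0.1^1 = 0.01·0.1 = 0.001

0.001


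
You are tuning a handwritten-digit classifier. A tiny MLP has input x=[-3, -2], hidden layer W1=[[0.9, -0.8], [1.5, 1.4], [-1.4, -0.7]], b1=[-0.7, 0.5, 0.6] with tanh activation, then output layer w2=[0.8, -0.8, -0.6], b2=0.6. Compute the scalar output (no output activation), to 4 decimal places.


z1[0] = (0.9)·(-3) + (-0.8)·(-2) - 0.7 = -1.8
z1[1] = (1.5)·(-3) + (1.4)·(-2) + 0.5 = -6.8
z1[2] = (-1.4)·(-3) + (-0.7)·(-2) + 0.6 = 6.2
h = tanh(z1) = [-0.9468, -1.0, 1.0]
output = (0.8)·(-0.9468) + (-0.8)·(-1.0) + (-0.6)·(1.0) + 0.6 = 0.0426

0.0426


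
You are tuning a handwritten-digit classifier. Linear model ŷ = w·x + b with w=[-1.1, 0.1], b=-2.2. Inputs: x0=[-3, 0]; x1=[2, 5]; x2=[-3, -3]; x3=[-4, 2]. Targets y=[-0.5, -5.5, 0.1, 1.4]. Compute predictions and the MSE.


ŷ0 = (-1.1)·(-3) + (0.1)·(0) - 2.2 = 1.1
ŷ1 = (-1.1)·(2) + (0.1)·(5) - 2.2 = -3.9
ŷ2 = (-1.1)·(-3) + (0.1)·(-3) - 2.2 = 0.8
ŷ3 = (-1.1)·(-4) + (0.1)·(2) - 2.2 = 2.4
errors² = [2.56, 2.56, 0.49, 1.0]
MSE = 6.6100/4 = 1.6525

1.6525


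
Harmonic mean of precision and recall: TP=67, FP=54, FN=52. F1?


Precision = 67/121 = 0.5537
Recall = 67/119 = 0.563
F1 = 2·P·R/(P+R) = 2·TP/(2·TP+FP+FN) = 134/(134+54+52) = 134/240 = 0.5583

0.5583


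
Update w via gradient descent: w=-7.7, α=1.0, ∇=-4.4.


w_new = w - α·∇
= -7.7 - 1.0·-4.4
= -7.7 + 4.4
= -3.3

-3.3


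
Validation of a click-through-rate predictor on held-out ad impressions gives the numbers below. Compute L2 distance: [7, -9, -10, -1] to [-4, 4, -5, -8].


d = √((7+ 4)² + (-9-4)² + (-10+ 5)² + (-1+ 8)²)
  = √(121 + 169 + 25 + 49)
  = √364 = 19.0788

19.0788


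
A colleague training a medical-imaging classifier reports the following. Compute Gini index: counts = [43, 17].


Probabilities: [43/60, 17/60] ≈ [0.7167, 0.2833]
Σpᵢ² = (1849 + 289)/60² = 2138/3600
Gini = 1 - Σpᵢ² = 1 - 2138/3600 = 0.4061

0.4061


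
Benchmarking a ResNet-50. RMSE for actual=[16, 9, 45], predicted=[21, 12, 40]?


MSE = 59/3 = 19.6667
RMSE = √(59/3) = 4.4347

4.4347


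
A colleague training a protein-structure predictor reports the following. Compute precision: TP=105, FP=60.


Precision = TP/(TP+FP)
= 105/(105+60)
= 105/165 = 63.64%

63.64%


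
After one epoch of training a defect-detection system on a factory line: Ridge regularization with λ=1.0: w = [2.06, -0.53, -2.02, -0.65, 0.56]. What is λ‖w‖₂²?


‖w‖₂² = (2.06)² + (-0.53)² + (-2.02)² + (-0.65)² + (0.56)²
     = 4.2436 + 0.2809 + 4.0804 + 0.4225 + 0.3136
     = 9.341
λ·‖w‖₂² = 1.0·9.341 = 9.341

9.341


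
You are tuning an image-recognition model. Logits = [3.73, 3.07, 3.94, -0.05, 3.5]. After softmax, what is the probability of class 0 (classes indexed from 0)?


Exponentials: e^3.73=41.6791, e^3.07=21.5419, e^3.94=51.4186, e^-0.05=0.9512, e^3.5=33.1155
Sum = 148.7063
Softmax = [0.2803, 0.1449, 0.3458, 0.0064, 0.2227]
p[0] = 41.6791/148.7063 = 0.2803

0.2803


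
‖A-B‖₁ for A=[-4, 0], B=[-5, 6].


d = |-4+ 5| + |0-6|
  = 1 + 6
  = 7

7


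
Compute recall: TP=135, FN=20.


Recall = TP/(TP+FN)
= 135/(135+20)
= 135/155 = 87.1%

87.1%


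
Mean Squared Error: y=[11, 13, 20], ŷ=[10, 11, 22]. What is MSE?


Squared errors: (11-10)²=1, (13-11)²=4, (20-22)²=4
Sum = 9
MSE = 9/3 = 3

3


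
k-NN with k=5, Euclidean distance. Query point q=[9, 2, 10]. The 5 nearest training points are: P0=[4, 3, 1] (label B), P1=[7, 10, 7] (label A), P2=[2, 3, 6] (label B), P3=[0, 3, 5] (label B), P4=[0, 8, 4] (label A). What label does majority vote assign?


d(q,P0) = 10.3441  (label B)
d(q,P1) = 8.775  (label A)
d(q,P2) = 8.124  (label B)
d(q,P3) = 10.3441  (label B)
d(q,P4) = 12.3693  (label A)
Votes: A=2, B=3
Majority → B

B


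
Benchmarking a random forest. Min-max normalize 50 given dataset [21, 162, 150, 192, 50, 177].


min=21, max=192
(50-21)/(192-21) = 29/171 = 0.1696

0.1696


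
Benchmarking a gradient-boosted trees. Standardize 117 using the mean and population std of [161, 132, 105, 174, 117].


μ = 137.8, σ = 26.0415
z = (117 - 137.8)/26.0415 = -0.7987

-0.7987


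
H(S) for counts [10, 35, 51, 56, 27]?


Probabilities: [10/179, 35/179, 51/179, 56/179, 27/179] ≈ [0.0559, 0.1955, 0.2849, 0.3128, 0.1508]
H = -((10/179)·log₂(10/179) + (35/179)·log₂(35/179) + (51/179)·log₂(51/179) + (56/179)·log₂(56/179) + (27/179)·log₂(27/179))
  = 2.1451 bits

2.1451 bits


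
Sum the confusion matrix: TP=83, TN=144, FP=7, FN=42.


Total = TP + TN + FP + FN
= 83 + 144 + 7 + 42
= 276
(Predicted positive: 90, predicted negative: 186)

276


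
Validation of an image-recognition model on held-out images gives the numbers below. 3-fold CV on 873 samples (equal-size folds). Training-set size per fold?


Fold size = 873/3 = 291
Training per fold = 873 - 291 = 582

582


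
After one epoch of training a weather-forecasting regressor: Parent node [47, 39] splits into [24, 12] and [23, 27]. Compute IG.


Parent = [47, 39], H_parent = 0.9937
H_left = 0.9183 (n=36), H_right = 0.9954 (n=50)
H_children = (36/86)·0.9183 + (50/86)·0.9954 = 0.9631
IG = 0.9937 - 0.9631 = 0.0306

0.0306


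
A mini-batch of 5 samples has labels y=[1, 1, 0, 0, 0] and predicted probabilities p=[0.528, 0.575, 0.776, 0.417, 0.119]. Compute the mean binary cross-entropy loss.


L[0] = -ln(0.528) = 0.6387
L[1] = -ln(0.575) = 0.5534
L[2] = -ln(1-0.776) = -ln(0.224) = 1.4961
L[3] = -ln(1-0.417) = -ln(0.583) = 0.5396
L[4] = -ln(1-0.119) = -ln(0.881) = 0.1267
mean = (0.6387 + 0.5534 + 1.4961 + 0.5396 + 0.1267)/5 = 0.6709

0.6709


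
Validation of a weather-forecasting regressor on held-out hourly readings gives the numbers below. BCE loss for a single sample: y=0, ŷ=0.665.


BCE = -[y·ln(p) + (1-y)·ln(1-p)]
= -0 - 1·ln(1-0.665)
= -ln(0.335) = 1.0936

1.0936


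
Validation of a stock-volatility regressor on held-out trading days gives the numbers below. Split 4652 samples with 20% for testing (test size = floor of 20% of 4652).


Test = ⌊4652·20/100⌋ = 930
Train = 4652 - 930 = 3722

Train: 3722, Test: 930


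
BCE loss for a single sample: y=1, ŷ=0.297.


BCE = -[y·ln(p) + (1-y)·ln(1-p)]
= -1·ln(0.297) - 0
= -ln(0.297) = 1.214

1.214


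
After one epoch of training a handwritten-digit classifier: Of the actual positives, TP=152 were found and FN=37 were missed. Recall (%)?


Recall = TP/(TP+FN)
= 152/(152+37)
= 152/189 = 80.42%

80.42%


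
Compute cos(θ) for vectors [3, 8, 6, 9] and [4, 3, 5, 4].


A·B = 3·4 + 8·3 + 6·5 + 9·4 = 102
‖A‖ = √190 = 13.784, ‖B‖ = √66 = 8.124
cos = 102/(√190·√66) = 102/√12540 = 0.9109

0.9109


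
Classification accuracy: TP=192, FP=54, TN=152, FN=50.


Accuracy = (TP+TN)/(TP+TN+FP+FN)
= (192+152)/(448)
= 344/448 = 76.79%

76.79%


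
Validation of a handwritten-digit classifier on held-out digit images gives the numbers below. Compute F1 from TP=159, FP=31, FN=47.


Precision = 159/190 = 0.8368
Recall = 159/206 = 0.7718
F1 = 2·P·R/(P+R) = 2·TP/(2·TP+FP+FN) = 318/(318+31+47) = 318/396 = 0.803

0.803


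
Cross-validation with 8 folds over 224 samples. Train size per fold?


Fold size = 224/8 = 28
Training per fold = 224 - 28 = 196

196


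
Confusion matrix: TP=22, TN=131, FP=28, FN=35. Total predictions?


Total = TP + TN + FP + FN
= 22 + 131 + 28 + 35
= 216
(Predicted positive: 50, predicted negative: 166)

216


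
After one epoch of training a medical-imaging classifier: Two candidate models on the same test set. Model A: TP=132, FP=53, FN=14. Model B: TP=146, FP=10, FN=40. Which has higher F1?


Model A: P=132/185=0.7135, R=132/146=0.9041, F1=2PR/(P+R)=2TP/(2TP+FP+FN)=264/331=0.7976
Model B: P=146/156=0.9359, R=146/186=0.7849, F1=2PR/(P+R)=2TP/(2TP+FP+FN)=292/342=0.8538
0.7976 < 0.8538 → Model B

Model B
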